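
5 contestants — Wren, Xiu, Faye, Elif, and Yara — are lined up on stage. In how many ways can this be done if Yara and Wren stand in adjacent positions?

Glue Yara and Wren into one block (2 internal orders), leaving 4 units to arrange in a row.
That gives 2 × 4! = 2 × 24 = 48.

48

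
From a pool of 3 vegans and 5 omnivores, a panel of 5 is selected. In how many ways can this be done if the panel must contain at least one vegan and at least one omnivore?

With no constraint there are C(8,5) = 56 possible selections.
Selections missing a whole group: no vegans → C(5,5) = 1; no omnivores → C(3,5) = 0.
Both groups omitted at once is impossible, so 56 − 1 = 55.

55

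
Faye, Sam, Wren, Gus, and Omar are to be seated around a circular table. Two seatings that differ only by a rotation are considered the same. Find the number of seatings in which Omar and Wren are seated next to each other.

Treat {Omar, Wren} as one unit (2 internal orders) and seat the resulting 4 units around the table: (3)! circular arrangements.
So 2 × (3)! = 2 × 6 = 12.

12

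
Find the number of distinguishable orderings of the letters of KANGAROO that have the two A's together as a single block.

2520

Treat the 2 copies of A as a single block. The multiset to arrange is then {AA, G, K, N, O, O, R}, 7 items in all.
That gives (7)!/(2!) = 2520 arrangements.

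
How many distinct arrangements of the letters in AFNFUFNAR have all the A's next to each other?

Treat the 2 copies of A as a single block. The multiset to arrange is then {AA, F, F, F, N, N, R, U}, 8 items in all.
That gives (8)!/(3!·2!) = 3360 arrangements.

3360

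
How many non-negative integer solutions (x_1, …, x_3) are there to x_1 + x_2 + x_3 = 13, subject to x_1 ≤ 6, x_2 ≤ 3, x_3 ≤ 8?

By stars and bars, unrestricted non-negative solutions to x_1+…+x_3 = 13 number C(13+2,2) = 105.
Subtract solutions that violate a single cap (substitute x_i' = x_i − (cap_i+1)): x_1 ≥ 7 gives C(8,2) = 28; x_2 ≥ 4 gives C(11,2) = 55; x_3 ≥ 9 gives C(6,2) = 15. Together 98.
Add back pairs where two caps are both exceeded: 6 + 0 + 1 = 7.
By inclusion–exclusion the count is 105 − 98 + 7 = 14.

14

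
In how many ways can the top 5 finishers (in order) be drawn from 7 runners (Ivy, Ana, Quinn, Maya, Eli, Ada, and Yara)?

There are 7 choices for 1st place, 6 for 2nd, and so on down to 3 for position 5.
That gives 7 × 6 × 5 × 4 × 3 = 2520.

2520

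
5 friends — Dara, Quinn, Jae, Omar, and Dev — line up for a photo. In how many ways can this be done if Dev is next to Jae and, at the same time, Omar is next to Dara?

Treat {Dev,Jae} as one block (2 orders) and {Omar,Dara} as another (2 orders).
That leaves 3 units to arrange: 2 × 2 × 3! = 4 × 6 = 24.

24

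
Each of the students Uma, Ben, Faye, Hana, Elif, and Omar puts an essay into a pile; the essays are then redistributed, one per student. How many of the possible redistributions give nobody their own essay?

This is the derangement count D_6: permutations of 6 items with no fixed point.
By inclusion–exclusion this is Σ_{j=0}^{6} (−1)^j C(6,j)·(6−j)!.
Computing: 720 − 720 + 360 − 120 + 30 − 6 + 1 = 265.

265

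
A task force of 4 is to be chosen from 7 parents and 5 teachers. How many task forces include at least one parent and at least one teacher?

Unrestricted: C(12,4) = 495 ways to pick any 4 of the 12.
Selections missing a whole group: no parents → C(5,4) = 5; no teachers → C(7,4) = 35.
Both groups omitted at once is impossible, so 495 − 40 = 455.

455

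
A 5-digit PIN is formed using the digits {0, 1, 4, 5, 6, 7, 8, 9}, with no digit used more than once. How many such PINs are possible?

Choose and order 5 of the 8 symbols: the first digit has 8 options, the next 7, and so on down to 4.
That product is 8 × 7 × 6 × 5 × 4 = 6720.

6720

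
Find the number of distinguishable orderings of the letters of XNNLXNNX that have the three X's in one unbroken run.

Treat the 3 copies of X as a single block. The multiset to arrange is then {XXX, L, N, N, N, N}, 6 items in all.
That gives (6)!/(4!) = 30 arrangements.

30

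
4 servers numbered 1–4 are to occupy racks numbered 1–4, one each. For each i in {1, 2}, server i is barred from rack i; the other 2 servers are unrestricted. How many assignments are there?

Let Aᵢ (for i ∈ {1, 2}) be the placements that put server i in its forbidden rack. Any j of these fix j positions, leaving (4−j)! ways to fill the rest, and there are C(2,j) ways to pick which j.
By inclusion–exclusion, the number of valid placements is Σ_{j=0}^{2} (−1)^j C(2,j)·(4−j)!.
Computing: 24 − 12 + 2 = 14.

14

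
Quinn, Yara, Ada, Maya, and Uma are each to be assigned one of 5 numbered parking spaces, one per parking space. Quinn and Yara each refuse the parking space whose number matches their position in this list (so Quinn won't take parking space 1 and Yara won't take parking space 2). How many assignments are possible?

78

Let Aᵢ (for i ∈ {1, 2}) be the placements that put person i in their forbidden parking space. Any j of these fix j positions, leaving (5−j)! ways to fill the rest, and there are C(2,j) ways to pick which j.
By inclusion–exclusion, the number of valid placements is Σ_{j=0}^{2} (−1)^j C(2,j)·(5−j)!.
Computing: 120 − 48 + 6 = 78.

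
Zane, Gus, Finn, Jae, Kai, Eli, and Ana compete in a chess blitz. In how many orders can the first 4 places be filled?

840

This is an ordered selection of 4 from 7: P(7,4).
That gives 7 × 6 × 5 × 4 = 840.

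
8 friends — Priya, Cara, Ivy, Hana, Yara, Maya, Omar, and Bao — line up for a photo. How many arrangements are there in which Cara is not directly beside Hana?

Of the 8! = 40320 arrangements, those with Cara and Hana adjacent number 2 × 7! = 10080 (treat the pair as a block with 2 internal orders).
Complementary counting: 40320 − 10080 = 30240.

30240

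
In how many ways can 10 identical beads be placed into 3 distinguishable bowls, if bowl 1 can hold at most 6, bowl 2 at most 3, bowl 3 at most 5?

Ignoring the caps, the number of non-negative solutions to x_1+…+x_3 = 10 is C(12,2) = 66.
Subtract solutions that violate a single cap (substitute x_i' = x_i − (cap_i+1)): x_1 ≥ 7 gives C(5,2) = 10; x_2 ≥ 4 gives C(8,2) = 28; x_3 ≥ 6 gives C(6,2) = 15. Together 53.
Add back pairs where two caps are both exceeded: 0 + 0 + 1 = 1.
By inclusion–exclusion the count is 66 − 53 + 1 = 14.

14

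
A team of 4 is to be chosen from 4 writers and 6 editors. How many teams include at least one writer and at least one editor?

Unrestricted: C(10,4) = 210 ways to pick any 4 of the 10.
Subtract selections that omit an entire group: no writers → C(6,4) = 15; no editors → C(4,4) = 1.
Both groups omitted at once is impossible, so 210 − 16 = 194.

194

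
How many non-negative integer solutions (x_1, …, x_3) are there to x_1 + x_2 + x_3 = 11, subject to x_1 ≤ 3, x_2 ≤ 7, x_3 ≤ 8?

Without the upper bounds there are C(13,2) = 78 ways to split 11 among 3 variables.
Subtract solutions that violate a single cap (substitute x_i' = x_i − (cap_i+1)): x_1 ≥ 4 gives C(9,2) = 36; x_2 ≥ 8 gives C(5,2) = 10; x_3 ≥ 9 gives C(4,2) = 6. Together 52.
No two caps can be exceeded simultaneously, so the pair terms are all 0.
By inclusion–exclusion the count is 78 − 52 + 0 = 26.

26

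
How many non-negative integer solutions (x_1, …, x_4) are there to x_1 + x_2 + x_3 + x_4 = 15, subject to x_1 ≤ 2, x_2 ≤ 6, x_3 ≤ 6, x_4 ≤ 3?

Without the upper bounds there are C(18,3) = 816 ways to split 15 among 4 variables.
Subtract solutions that violate a single cap (substitute x_i' = x_i − (cap_i+1)): x_1 ≥ 3 gives C(15,3) = 455; x_2 ≥ 7 gives C(11,3) = 165; x_3 ≥ 7 gives C(11,3) = 165; x_4 ≥ 4 gives C(14,3) = 364. Together 1149.
Add back pairs where two caps are both exceeded: 56 + 56 + 165 + 4 + 35 + 35 = 351.
Subtract triples: 0 + 4 + 4 + 0 = 8.
By inclusion–exclusion the count is 816 − 1149 + 351 − 8 = 10.

10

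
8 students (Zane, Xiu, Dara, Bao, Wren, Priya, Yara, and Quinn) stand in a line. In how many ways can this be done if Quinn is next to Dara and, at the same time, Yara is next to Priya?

2880

Treat {Quinn,Dara} as one block (2 orders) and {Yara,Priya} as another (2 orders).
That leaves 6 units to arrange: 2 × 2 × 6! = 4 × 720 = 2880.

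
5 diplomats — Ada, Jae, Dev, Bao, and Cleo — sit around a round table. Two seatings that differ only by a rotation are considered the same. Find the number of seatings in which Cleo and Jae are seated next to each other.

12

Treat {Cleo, Jae} as one unit (2 internal orders) and seat the resulting 4 units around the table: (3)! circular arrangements.
So 2 × (3)! = 2 × 6 = 12.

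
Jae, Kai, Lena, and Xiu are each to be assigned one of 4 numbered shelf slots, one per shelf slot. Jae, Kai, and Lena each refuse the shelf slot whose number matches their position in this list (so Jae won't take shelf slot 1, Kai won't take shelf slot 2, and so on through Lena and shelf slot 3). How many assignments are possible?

Let Aᵢ (for i ∈ {1, 2, 3}) be the placements that put person i in their forbidden shelf slot. Any j of these fix j positions, leaving (4−j)! ways to fill the rest, and there are C(3,j) ways to pick which j.
By inclusion–exclusion, the number of valid placements is Σ_{j=0}^{3} (−1)^j C(3,j)·(4−j)!.
Computing: 24 − 18 + 6 − 1 = 11.

11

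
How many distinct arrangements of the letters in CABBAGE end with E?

180

With the last slot taken by E, it remains to arrange the other 6 letters (CABBAG).
Those 6 letters have A appearing twice and B appearing twice, giving (6)!/(2!·2!) = 180.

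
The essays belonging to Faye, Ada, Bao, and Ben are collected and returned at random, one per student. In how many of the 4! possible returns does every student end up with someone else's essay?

Let Aᵢ be the assignments in which student i gets their own essay. We want the size of the complement of A₁∪…∪A_4.
By inclusion–exclusion this is Σ_{j=0}^{4} (−1)^j C(4,j)·(4−j)!.
Computing: 24 − 24 + 12 − 4 + 1 = 9.

9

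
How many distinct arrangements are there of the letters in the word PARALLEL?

Letter multiplicities in PARALLEL: A×2, E×1, L×3, P×1, R×1.
So there are 8! / (3!·2!) = 3360 distinguishable arrangements.

3360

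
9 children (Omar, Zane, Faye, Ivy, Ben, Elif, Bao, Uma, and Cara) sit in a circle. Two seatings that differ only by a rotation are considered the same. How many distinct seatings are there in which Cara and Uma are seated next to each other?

Glue Cara and Uma into a block (2 internal orders). Seating 8 units around a circle gives (7)! arrangements.
So 2 × (7)! = 2 × 5040 = 10080.

10080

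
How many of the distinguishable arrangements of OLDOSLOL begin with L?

With the first slot taken by L, it remains to arrange the other 7 letters (ODOSLOL).
Those 7 letters have L appearing twice and O appearing 3 times, giving (7)!/(3!·2!) = 420.

420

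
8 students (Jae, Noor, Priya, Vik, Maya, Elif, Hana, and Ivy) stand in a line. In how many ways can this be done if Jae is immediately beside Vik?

Treat {Jae, Vik} as a single unit. There are 7 units to order, and the pair itself can be ordered 2 ways.
So the count is 2·(7)! = 10080.

10080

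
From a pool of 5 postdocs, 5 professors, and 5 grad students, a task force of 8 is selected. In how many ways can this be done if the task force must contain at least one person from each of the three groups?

6300

With no constraint there are C(15,8) = 6435 possible selections.
Selections missing a whole group: no postdocs → C(10,8) = 45; no professors → C(10,8) = 45; no grad students → C(10,8) = 45.
Add back selections omitting two groups (i.e. drawn from a single group): C(5,8) + C(5,8) + C(5,8) = 0.
By inclusion–exclusion: 6435 − 135 + 0 = 6300.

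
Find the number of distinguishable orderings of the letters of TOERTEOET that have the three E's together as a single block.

Treat the 3 copies of E as a single block. The multiset to arrange is then {EEE, O, O, R, T, T, T}, 7 items in all.
That gives (7)!/(3!·2!) = 420 arrangements.

420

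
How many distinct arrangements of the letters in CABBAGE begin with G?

With the first slot taken by G, it remains to arrange the other 6 letters (CABBAE).
Those 6 letters have A appearing twice and B appearing twice, giving (6)!/(2!·2!) = 180.

180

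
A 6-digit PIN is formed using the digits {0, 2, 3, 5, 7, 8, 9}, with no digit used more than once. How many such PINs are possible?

5040

This is a permutation of 6 out of 7: P(7,6) = 7!/1!.
That product is 7 × 6 × 5 × 4 × 3 × 2 = 5040.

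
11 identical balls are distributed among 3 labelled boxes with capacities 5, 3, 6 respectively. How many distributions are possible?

By stars and bars, unrestricted non-negative solutions to x_1+…+x_3 = 11 number C(11+2,2) = 78.
Subtract solutions that violate a single cap (substitute x_i' = x_i − (cap_i+1)): x_1 ≥ 6 gives C(7,2) = 21; x_2 ≥ 4 gives C(9,2) = 36; x_3 ≥ 7 gives C(6,2) = 15. Together 72.
Add back pairs where two caps are both exceeded: 3 + 0 + 1 = 4.
By inclusion–exclusion the count is 78 − 72 + 4 = 10.

10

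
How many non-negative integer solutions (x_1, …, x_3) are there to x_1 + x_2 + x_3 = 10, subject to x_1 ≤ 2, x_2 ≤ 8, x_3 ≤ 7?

21

By stars and bars, unrestricted non-negative solutions to x_1+…+x_3 = 10 number C(10+2,2) = 66.
Subtract solutions that violate a single cap (substitute x_i' = x_i − (cap_i+1)): x_1 ≥ 3 gives C(9,2) = 36; x_2 ≥ 9 gives C(3,2) = 3; x_3 ≥ 8 gives C(4,2) = 6. Together 45.
No two caps can be exceeded simultaneously, so the pair terms are all 0.
By inclusion–exclusion the count is 66 − 45 + 0 = 21.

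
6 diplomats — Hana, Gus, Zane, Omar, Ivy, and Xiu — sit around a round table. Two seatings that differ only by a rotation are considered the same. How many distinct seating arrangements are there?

120

Fix one person's seat to break rotational symmetry; the remaining 5 people can be arranged in (5)! = 120 ways.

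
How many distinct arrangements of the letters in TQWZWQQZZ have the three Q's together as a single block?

420

Treat the 3 copies of Q as a single block. The multiset to arrange is then {QQQ, T, W, W, Z, Z, Z}, 7 items in all.
That gives (7)!/(3!·2!) = 420 arrangements.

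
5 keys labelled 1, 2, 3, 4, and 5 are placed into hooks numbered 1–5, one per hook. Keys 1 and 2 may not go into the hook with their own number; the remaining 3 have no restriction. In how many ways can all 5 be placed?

78

Let Aᵢ (for i ∈ {1, 2}) be the placements that put key i in its forbidden hook. Any j of these fix j positions, leaving (5−j)! ways to fill the rest, and there are C(2,j) ways to pick which j.
By inclusion–exclusion, the number of valid placements is Σ_{j=0}^{2} (−1)^j C(2,j)·(5−j)!.
Computing: 120 − 48 + 6 = 78.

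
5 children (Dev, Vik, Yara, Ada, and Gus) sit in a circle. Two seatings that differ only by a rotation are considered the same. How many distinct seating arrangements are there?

Seat Dev anywhere (absorbing the rotational symmetry), then permute the other 4: (4)! = 24.

24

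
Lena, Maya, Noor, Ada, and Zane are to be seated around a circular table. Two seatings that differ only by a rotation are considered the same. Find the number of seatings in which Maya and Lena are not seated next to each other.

Without the restriction there are (4)! = 24 seatings.
Seatings with Maya beside Lena: treat them as a block with 2 internal orders, giving 2 × (3)! = 12.
Subtracting, 24 − 12 = 12.

12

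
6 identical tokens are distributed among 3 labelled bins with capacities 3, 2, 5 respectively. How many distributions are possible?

11

By stars and bars, unrestricted non-negative solutions to x_1+…+x_3 = 6 number C(6+2,2) = 28.
Subtract solutions that violate a single cap (substitute x_i' = x_i − (cap_i+1)): x_1 ≥ 4 gives C(4,2) = 6; x_2 ≥ 3 gives C(5,2) = 10; x_3 ≥ 6 gives C(2,2) = 1. Together 17.
No two caps can be exceeded simultaneously, so the pair terms are all 0.
By inclusion–exclusion the count is 28 − 17 + 0 = 11.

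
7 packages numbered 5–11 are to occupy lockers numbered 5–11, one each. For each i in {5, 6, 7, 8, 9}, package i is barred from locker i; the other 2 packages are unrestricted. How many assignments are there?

2428

Let Aᵢ (for 5 ≤ i ≤ 9) be the placements that put package i in its forbidden locker. Any j of these fix j positions, leaving (7−j)! ways to fill the rest, and there are C(5,j) ways to pick which j.
By inclusion–exclusion, the number of valid placements is Σ_{j=0}^{5} (−1)^j C(5,j)·(7−j)!.
Computing: 5040 − 3600 + 1200 − 240 + 30 − 2 = 2428.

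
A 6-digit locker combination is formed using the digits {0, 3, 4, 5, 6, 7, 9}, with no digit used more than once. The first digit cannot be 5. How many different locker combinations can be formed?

4320

The first digit has 7−1 = 6 choices (anything except 5).
The remaining 5 digits are filled from the other 6 symbols without repetition: 6 × 5 × 4 × 3 × 2 = 720.
Total: 6 × 720 = 4320.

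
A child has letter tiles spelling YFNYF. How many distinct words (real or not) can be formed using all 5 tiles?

30

YFNYF has 5 letters with F appearing twice and Y appearing twice.
Dividing 5! = 120 by 2!·2! = 4 for the repeated letters gives 30.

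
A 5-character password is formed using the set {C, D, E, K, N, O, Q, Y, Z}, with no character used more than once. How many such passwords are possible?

15120

With no repetition, fill the 5 characters in order: 9 choices, then 8, down to 5.
9 × 8 × 7 × 6 × 5 = 15120.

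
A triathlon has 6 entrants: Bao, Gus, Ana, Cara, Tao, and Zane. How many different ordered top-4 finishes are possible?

This is an ordered selection of 4 from 6: P(6,4).
That gives 6 × 5 × 4 × 3 = 360.

360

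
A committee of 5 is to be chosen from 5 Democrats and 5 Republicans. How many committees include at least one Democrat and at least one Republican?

250

Unrestricted: C(10,5) = 252 ways to pick any 5 of the 10.
Selections missing a whole group: no Democrats → C(5,5) = 1; no Republicans → C(5,5) = 1.
Both groups omitted at once is impossible, so 252 − 2 = 250.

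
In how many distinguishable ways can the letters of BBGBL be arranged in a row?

The 5 letters of BBGBL have repeats: B appearing 3 times.
Dividing 5! = 120 by 3! = 6 for the repeated letters gives 20.

20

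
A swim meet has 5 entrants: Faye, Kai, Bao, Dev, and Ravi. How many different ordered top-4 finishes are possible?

120

There are 5 choices for 1st place, 4 for 2nd, and so on down to 2 for position 4.
That gives 5 × 4 × 3 × 2 = 120.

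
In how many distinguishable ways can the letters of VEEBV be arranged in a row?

30

VEEBV has 5 letters with E appearing twice and V appearing twice.
The number of distinct arrangements is 5!/(2!·2!) = 120/4 = 30.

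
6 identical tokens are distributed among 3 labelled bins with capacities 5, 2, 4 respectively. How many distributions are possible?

14

By stars and bars, unrestricted non-negative solutions to x_1+…+x_3 = 6 number C(6+2,2) = 28.
Subtract solutions that violate a single cap (substitute x_i' = x_i − (cap_i+1)): x_1 ≥ 6 gives C(2,2) = 1; x_2 ≥ 3 gives C(5,2) = 10; x_3 ≥ 5 gives C(3,2) = 3. Together 14.
No two caps can be exceeded simultaneously, so the pair terms are all 0.
By inclusion–exclusion the count is 28 − 14 + 0 = 14.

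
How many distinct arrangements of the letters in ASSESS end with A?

With the last slot taken by A, it remains to arrange the other 5 letters (SSESS).
Those 5 letters have S appearing 4 times, giving (5)!/(4!) = 5.

5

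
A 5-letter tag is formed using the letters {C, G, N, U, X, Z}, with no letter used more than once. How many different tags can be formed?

720

With no repetition, fill the 5 letters in order: 6 choices, then 5, down to 2.
That product is 6 × 5 × 4 × 3 × 2 = 720.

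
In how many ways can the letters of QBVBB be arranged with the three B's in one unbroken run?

Treat the 3 copies of B as a single block. The multiset to arrange is then {BBB, Q, V}, 3 items in all.
All 3 items are distinct, so there are (3)! = 6 arrangements.

6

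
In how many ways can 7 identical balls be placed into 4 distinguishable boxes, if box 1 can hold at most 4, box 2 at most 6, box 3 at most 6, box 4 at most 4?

98

Without the upper bounds there are C(10,3) = 120 ways to split 7 among 4 boxes.
Subtract solutions that violate a single cap (substitute x_i' = x_i − (cap_i+1)): x_1 ≥ 5 gives C(5,3) = 10; x_2 ≥ 7 gives C(3,3) = 1; x_3 ≥ 7 gives C(3,3) = 1; x_4 ≥ 5 gives C(5,3) = 10. Together 22.
No two caps can be exceeded simultaneously, so the pair terms are all 0.
By inclusion–exclusion the count is 120 − 22 + 0 = 98.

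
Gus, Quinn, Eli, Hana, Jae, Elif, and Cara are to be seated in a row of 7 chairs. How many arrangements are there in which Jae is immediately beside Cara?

1440

Place the 5 others and the Jae-Cara pair as 6 objects in a line; the pair has 2 internal arrangements.
That gives 2 × 6! = 2 × 720 = 1440.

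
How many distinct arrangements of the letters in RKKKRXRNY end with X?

1120

With the last slot taken by X, it remains to arrange the other 8 letters (RKKKRRNY).
Those 8 letters have K appearing 3 times and R appearing 3 times, giving (8)!/(3!·3!) = 1120.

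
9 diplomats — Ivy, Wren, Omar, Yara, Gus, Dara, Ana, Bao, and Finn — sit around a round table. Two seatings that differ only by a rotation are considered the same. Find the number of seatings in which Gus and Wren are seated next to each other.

10080

Glue Gus and Wren into a block (2 internal orders). Seating 8 units around a circle gives (7)! arrangements.
So 2 × (7)! = 2 × 5040 = 10080.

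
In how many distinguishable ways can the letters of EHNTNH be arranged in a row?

180

EHNTNH has 6 letters with H appearing twice and N appearing twice.
The number of distinct arrangements is 6!/(2!·2!) = 720/4 = 180.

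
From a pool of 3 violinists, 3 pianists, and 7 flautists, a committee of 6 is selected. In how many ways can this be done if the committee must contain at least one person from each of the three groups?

Unrestricted: C(13,6) = 1716 ways to pick any 6 of the 13.
Selections missing a whole group: no violinists → C(10,6) = 210; no pianists → C(10,6) = 210; no flautists → C(6,6) = 1.
Add back selections omitting two groups (i.e. drawn from a single group): C(3,6) + C(3,6) + C(7,6) = 7.
By inclusion–exclusion: 1716 − 421 + 7 = 1302.

1302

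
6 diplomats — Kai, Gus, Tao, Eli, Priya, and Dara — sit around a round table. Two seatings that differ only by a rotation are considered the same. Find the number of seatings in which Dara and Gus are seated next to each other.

Glue Dara and Gus into a block (2 internal orders). Seating 5 units around a circle gives (4)! arrangements.
So 2 × (4)! = 2 × 24 = 48.

48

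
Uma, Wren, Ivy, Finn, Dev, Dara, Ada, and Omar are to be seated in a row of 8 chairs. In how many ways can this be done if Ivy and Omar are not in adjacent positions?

30240

There are 8! = 40320 arrangements in all. If Ivy and Omar are adjacent, merging them into one block gives 2·(7)! = 10080 arrangements.
Complementary counting: 40320 − 10080 = 30240.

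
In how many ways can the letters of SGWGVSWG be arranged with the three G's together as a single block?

180

Treat the 3 copies of G as a single block. The multiset to arrange is then {GGG, S, S, V, W, W}, 6 items in all.
That gives (6)!/(2!·2!) = 180 arrangements.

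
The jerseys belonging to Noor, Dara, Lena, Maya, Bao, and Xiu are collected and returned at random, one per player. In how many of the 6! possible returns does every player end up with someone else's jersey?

Let Aᵢ be the assignments in which player i gets their old jersey. We want the size of the complement of A₁∪…∪A_6.
By inclusion–exclusion this is Σ_{j=0}^{6} (−1)^j C(6,j)·(6−j)!.
Computing: 720 − 720 + 360 − 120 + 30 − 6 + 1 = 265.

265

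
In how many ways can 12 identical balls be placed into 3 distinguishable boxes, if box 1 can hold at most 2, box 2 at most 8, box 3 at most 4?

Without the upper bounds there are C(14,2) = 91 ways to split 12 among 3 boxes.
Subtract solutions that violate a single cap (substitute x_i' = x_i − (cap_i+1)): x_1 ≥ 3 gives C(11,2) = 55; x_2 ≥ 9 gives C(5,2) = 10; x_3 ≥ 5 gives C(9,2) = 36. Together 101.
Add back pairs where two caps are both exceeded: 1 + 15 + 0 = 16.
By inclusion–exclusion the count is 91 − 101 + 16 = 6.

6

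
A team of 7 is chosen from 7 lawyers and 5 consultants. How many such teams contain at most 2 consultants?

246

Split by how many consultants are chosen (0 through 2).
Sum: C(5,0)·C(7,7) + C(5,1)·C(7,6) + C(5,2)·C(7,5) = 1 + 35 + 210 = 246.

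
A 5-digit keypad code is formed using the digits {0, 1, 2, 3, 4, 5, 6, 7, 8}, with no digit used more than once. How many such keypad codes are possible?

15120

Choose and order 5 of the 9 symbols: the first digit has 9 options, the next 8, and so on down to 5.
That product is 9 × 8 × 7 × 6 × 5 = 15120.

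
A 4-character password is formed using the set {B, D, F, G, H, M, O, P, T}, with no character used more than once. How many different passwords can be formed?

With no repetition, fill the 4 characters in order: 9 choices, then 8, down to 6.
9 × 8 × 7 × 6 = 3024.

3024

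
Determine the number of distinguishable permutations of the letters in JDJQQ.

30

The 5 letters of JDJQQ have repeats: J appearing twice and Q appearing twice.
So there are 5! / (2!·2!) = 30 distinguishable arrangements.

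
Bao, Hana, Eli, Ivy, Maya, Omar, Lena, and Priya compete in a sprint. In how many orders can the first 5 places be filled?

6720

This is an ordered selection of 5 from 8: P(8,5).
That gives 8 × 7 × 6 × 5 × 4 = 6720.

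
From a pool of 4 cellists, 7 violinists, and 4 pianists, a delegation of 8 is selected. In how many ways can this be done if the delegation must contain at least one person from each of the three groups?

Unrestricted: C(15,8) = 6435 ways to pick any 8 of the 15.
Subtract selections that omit an entire group: no cellists → C(11,8) = 165; no violinists → C(8,8) = 1; no pianists → C(11,8) = 165.
Add back selections omitting two groups (i.e. drawn from a single group): C(4,8) + C(7,8) + C(4,8) = 0.
By inclusion–exclusion: 6435 − 331 + 0 = 6104.

6104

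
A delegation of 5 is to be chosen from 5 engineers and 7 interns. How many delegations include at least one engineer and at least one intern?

770

Total 5-person selections from all 12: C(12,5) = 792.
Subtract selections that omit an entire group: no engineers → C(7,5) = 21; no interns → C(5,5) = 1.
Both groups omitted at once is impossible, so 792 − 22 = 770.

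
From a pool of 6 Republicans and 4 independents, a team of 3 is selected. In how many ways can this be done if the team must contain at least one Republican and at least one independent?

96

Total 3-person selections from all 10: C(10,3) = 120.
Subtract selections that omit an entire group: no Republicans → C(4,3) = 4; no independents → C(6,3) = 20.
Both groups omitted at once is impossible, so 120 − 24 = 96.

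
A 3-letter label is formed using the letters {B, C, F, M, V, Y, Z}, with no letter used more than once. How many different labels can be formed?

Choose and order 3 of the 7 symbols: the first letter has 7 options, the next 6, then 5.
That product is 7 × 6 × 5 = 210.

210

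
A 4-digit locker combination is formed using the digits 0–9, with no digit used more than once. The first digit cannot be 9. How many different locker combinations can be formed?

The first digit has 10−1 = 9 choices (anything except 9).
The remaining 3 digits are filled from the other 9 symbols without repetition: 9 × 8 × 7 = 504.
Total: 9 × 504 = 4536.

4536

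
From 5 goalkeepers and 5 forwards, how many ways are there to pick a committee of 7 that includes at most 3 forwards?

60

Split by how many forwards are chosen (0 through 3).
Sum: C(5,0)·C(5,7) + C(5,1)·C(5,6) + C(5,2)·C(5,5) + C(5,3)·C(5,4) = 0 + 0 + 10 + 50 = 60.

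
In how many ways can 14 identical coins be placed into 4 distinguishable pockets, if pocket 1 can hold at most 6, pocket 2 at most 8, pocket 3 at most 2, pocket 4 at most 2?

Ignoring the caps, the number of non-negative solutions to x_1+…+x_4 = 14 is C(17,3) = 680.
Subtract solutions that violate a single cap (substitute x_i' = x_i − (cap_i+1)): x_1 ≥ 7 gives C(10,3) = 120; x_2 ≥ 9 gives C(8,3) = 56; x_3 ≥ 3 gives C(14,3) = 364; x_4 ≥ 3 gives C(14,3) = 364. Together 904.
Add back pairs where two caps are both exceeded: 0 + 35 + 35 + 10 + 10 + 165 = 255.
Subtract triples: 0 + 0 + 4 + 0 = 4.
By inclusion–exclusion the count is 680 − 904 + 255 − 4 = 27.

27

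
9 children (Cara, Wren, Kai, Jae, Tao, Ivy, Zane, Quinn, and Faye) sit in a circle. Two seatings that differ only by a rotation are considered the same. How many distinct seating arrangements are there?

Fix one person's seat to break rotational symmetry; the remaining 8 people can be arranged in (8)! = 40320 ways.

40320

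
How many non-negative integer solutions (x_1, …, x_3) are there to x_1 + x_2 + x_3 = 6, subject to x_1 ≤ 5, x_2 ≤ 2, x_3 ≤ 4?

Ignoring the caps, the number of non-negative solutions to x_1+…+x_3 = 6 is C(8,2) = 28.
Subtract solutions that violate a single cap (substitute x_i' = x_i − (cap_i+1)): x_1 ≥ 6 gives C(2,2) = 1; x_2 ≥ 3 gives C(5,2) = 10; x_3 ≥ 5 gives C(3,2) = 3. Together 14.
No two caps can be exceeded simultaneously, so the pair terms are all 0.
By inclusion–exclusion the count is 28 − 14 + 0 = 14.

14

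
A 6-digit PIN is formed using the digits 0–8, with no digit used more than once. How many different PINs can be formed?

With no repetition, fill the 6 digits in order: 9 choices, then 8, down to 4.
9 × 8 × 7 × 6 × 5 × 4 = 60480.

60480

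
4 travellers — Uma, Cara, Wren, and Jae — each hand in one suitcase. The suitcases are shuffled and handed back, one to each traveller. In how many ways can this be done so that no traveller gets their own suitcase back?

Count assignments avoiding every fixed point. For any j of the 4 travellers fixed to their own suitcase, the other 4−j can be arranged in (4−j)! ways.
By inclusion–exclusion this is Σ_{j=0}^{4} (−1)^j C(4,j)·(4−j)!.
Computing: 24 − 24 + 12 − 4 + 1 = 9.

9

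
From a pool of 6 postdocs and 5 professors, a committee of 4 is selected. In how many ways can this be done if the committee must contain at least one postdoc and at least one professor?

310

Unrestricted: C(11,4) = 330 ways to pick any 4 of the 11.
Subtract selections that omit an entire group: no postdocs → C(5,4) = 5; no professors → C(6,4) = 15.
Both groups omitted at once is impossible, so 330 − 20 = 310.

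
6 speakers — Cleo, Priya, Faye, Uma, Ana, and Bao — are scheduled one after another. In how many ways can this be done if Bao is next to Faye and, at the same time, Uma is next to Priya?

96

Treat {Bao,Faye} as one block (2 orders) and {Uma,Priya} as another (2 orders).
That leaves 4 units to arrange: 2 × 2 × 4! = 4 × 24 = 96.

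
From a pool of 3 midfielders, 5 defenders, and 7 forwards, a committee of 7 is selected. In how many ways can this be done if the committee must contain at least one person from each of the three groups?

5516

Total 7-person selections from all 15: C(15,7) = 6435.
Selections missing a whole group: no midfielders → C(12,7) = 792; no defenders → C(10,7) = 120; no forwards → C(8,7) = 8.
Add back selections omitting two groups (i.e. drawn from a single group): C(3,7) + C(5,7) + C(7,7) = 1.
By inclusion–exclusion: 6435 − 920 + 1 = 5516.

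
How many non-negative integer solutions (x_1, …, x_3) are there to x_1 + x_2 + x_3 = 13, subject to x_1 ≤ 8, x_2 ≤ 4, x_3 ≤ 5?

15

Without the upper bounds there are C(15,2) = 105 ways to split 13 among 3 variables.
Subtract solutions that violate a single cap (substitute x_i' = x_i − (cap_i+1)): x_1 ≥ 9 gives C(6,2) = 15; x_2 ≥ 5 gives C(10,2) = 45; x_3 ≥ 6 gives C(9,2) = 36. Together 96.
Add back pairs where two caps are both exceeded: 0 + 0 + 6 = 6.
By inclusion–exclusion the count is 105 − 96 + 6 = 15.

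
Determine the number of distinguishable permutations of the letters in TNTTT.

Letter multiplicities in TNTTT: N×1, T×4.
The number of distinct arrangements is 5!/(4!) = 120/24 = 5.

5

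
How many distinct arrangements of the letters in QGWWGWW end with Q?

Fix Q in the last position and arrange the remaining 6 letters.
Those 6 letters have G appearing twice and W appearing 4 times, giving (6)!/(4!·2!) = 15.

15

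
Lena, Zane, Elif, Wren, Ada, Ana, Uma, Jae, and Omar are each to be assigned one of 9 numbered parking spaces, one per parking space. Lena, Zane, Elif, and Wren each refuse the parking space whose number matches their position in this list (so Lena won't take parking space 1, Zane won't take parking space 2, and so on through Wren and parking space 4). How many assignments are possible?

229080

Let Aᵢ (for 1 ≤ i ≤ 4) be the placements that put person i in their forbidden parking space. Any j of these fix j positions, leaving (9−j)! ways to fill the rest, and there are C(4,j) ways to pick which j.
By inclusion–exclusion, the number of valid placements is Σ_{j=0}^{4} (−1)^j C(4,j)·(9−j)!.
Computing: 362880 − 161280 + 30240 − 2880 + 120 = 229080.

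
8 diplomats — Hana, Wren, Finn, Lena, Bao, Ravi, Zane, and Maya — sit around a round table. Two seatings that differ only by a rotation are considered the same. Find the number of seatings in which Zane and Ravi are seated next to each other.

1440

Treat {Zane, Ravi} as one unit (2 internal orders) and seat the resulting 7 units around the table: (6)! circular arrangements.
So 2 × (6)! = 2 × 720 = 1440.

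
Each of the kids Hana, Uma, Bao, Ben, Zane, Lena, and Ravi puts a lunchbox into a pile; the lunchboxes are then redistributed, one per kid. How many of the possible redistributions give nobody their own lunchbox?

1854

Let Aᵢ be the assignments in which kid i gets their own lunchbox. We want the size of the complement of A₁∪…∪A_7.
By inclusion–exclusion this is Σ_{j=0}^{7} (−1)^j C(7,j)·(7−j)!.
Computing: 5040 − 5040 + 2520 − 840 + 210 − 42 + 7 − 1 = 1854.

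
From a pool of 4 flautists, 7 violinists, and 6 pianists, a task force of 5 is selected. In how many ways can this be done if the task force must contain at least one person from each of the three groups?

4214

Unrestricted: C(17,5) = 6188 ways to pick any 5 of the 17.
Subtract selections that omit an entire group: no flautists → C(13,5) = 1287; no violinists → C(10,5) = 252; no pianists → C(11,5) = 462.
Add back selections omitting two groups (i.e. drawn from a single group): C(4,5) + C(7,5) + C(6,5) = 27.
By inclusion–exclusion: 6188 − 2001 + 27 = 4214.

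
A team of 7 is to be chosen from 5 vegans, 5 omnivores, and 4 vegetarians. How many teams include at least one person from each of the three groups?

3240

Unrestricted: C(14,7) = 3432 ways to pick any 7 of the 14.
Subtract selections that omit an entire group: no vegans → C(9,7) = 36; no omnivores → C(9,7) = 36; no vegetarians → C(10,7) = 120.
Add back selections omitting two groups (i.e. drawn from a single group): C(5,7) + C(5,7) + C(4,7) = 0.
By inclusion–exclusion: 3432 − 192 + 0 = 3240.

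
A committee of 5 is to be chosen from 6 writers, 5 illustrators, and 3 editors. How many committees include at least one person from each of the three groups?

1365

Total 5-person selections from all 14: C(14,5) = 2002.
Selections missing a whole group: no writers → C(8,5) = 56; no illustrators → C(9,5) = 126; no editors → C(11,5) = 462.
Add back selections omitting two groups (i.e. drawn from a single group): C(6,5) + C(5,5) + C(3,5) = 7.
By inclusion–exclusion: 2002 − 644 + 7 = 1365.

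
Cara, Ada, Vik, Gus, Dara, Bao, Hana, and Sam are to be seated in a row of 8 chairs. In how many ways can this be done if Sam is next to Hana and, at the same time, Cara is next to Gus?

Treat {Sam,Hana} as one block (2 orders) and {Cara,Gus} as another (2 orders).
That leaves 6 units to arrange: 2 × 2 × 6! = 4 × 720 = 2880.

2880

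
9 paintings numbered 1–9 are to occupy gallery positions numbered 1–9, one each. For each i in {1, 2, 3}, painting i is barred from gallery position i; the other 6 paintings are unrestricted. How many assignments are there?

256320

Let Aᵢ (for i ∈ {1, 2, 3}) be the placements that put painting i in its forbidden gallery position. Any j of these fix j positions, leaving (9−j)! ways to fill the rest, and there are C(3,j) ways to pick which j.
By inclusion–exclusion, the number of valid placements is Σ_{j=0}^{3} (−1)^j C(3,j)·(9−j)!.
Computing: 362880 − 120960 + 15120 − 720 = 256320.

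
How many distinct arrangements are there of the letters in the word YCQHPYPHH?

YCQHPYPHH has 9 letters with H appearing 3 times, P appearing twice, and Y appearing twice.
So there are 9! / (3!·2!·2!) = 15120 distinguishable arrangements.

15120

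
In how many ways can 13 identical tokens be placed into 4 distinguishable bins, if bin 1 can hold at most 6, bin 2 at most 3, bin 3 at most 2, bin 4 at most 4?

10

Without the upper bounds there are C(16,3) = 560 ways to split 13 among 4 bins.
Subtract solutions that violate a single cap (substitute x_i' = x_i − (cap_i+1)): x_1 ≥ 7 gives C(9,3) = 84; x_2 ≥ 4 gives C(12,3) = 220; x_3 ≥ 3 gives C(13,3) = 286; x_4 ≥ 5 gives C(11,3) = 165. Together 755.
Add back pairs where two caps are both exceeded: 10 + 20 + 4 + 84 + 35 + 56 = 209.
Subtract triples: 0 + 0 + 0 + 4 = 4.
By inclusion–exclusion the count is 560 − 755 + 209 − 4 = 10.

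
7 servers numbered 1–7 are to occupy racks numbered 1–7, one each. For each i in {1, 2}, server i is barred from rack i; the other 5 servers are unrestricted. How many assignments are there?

Let Aᵢ (for i ∈ {1, 2}) be the placements that put server i in its forbidden rack. Any j of these fix j positions, leaving (7−j)! ways to fill the rest, and there are C(2,j) ways to pick which j.
By inclusion–exclusion, the number of valid placements is Σ_{j=0}^{2} (−1)^j C(2,j)·(7−j)!.
Computing: 5040 − 1440 + 120 = 3720.

3720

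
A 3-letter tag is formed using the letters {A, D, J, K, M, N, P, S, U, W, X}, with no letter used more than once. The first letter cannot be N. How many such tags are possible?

900

The first letter has 11−1 = 10 choices (anything except N).
The remaining 2 letters are filled from the other 10 symbols without repetition: 10 × 9 = 90.
Total: 10 × 90 = 900.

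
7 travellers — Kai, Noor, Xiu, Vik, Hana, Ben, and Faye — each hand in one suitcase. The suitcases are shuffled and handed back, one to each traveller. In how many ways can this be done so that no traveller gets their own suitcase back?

1854

Let Aᵢ be the assignments in which traveller i gets their own suitcase. We want the size of the complement of A₁∪…∪A_7.
By inclusion–exclusion this is Σ_{j=0}^{7} (−1)^j C(7,j)·(7−j)!.
Computing: 5040 − 5040 + 2520 − 840 + 210 − 42 + 7 − 1 = 1854.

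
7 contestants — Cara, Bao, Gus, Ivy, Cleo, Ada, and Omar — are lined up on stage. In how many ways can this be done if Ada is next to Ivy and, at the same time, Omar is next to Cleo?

Treat {Ada,Ivy} as one block (2 orders) and {Omar,Cleo} as another (2 orders).
That leaves 5 units to arrange: 2 × 2 × 5! = 4 × 120 = 480.

480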